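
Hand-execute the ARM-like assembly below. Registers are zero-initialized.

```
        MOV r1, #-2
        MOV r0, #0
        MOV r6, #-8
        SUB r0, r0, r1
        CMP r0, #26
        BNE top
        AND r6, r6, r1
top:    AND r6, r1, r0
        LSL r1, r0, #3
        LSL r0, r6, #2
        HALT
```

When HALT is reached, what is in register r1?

16

after MOV r1, #-2: r1=-2
after MOV r0, #0: r0=0
after MOV r6, #-8: r6=-8
after SUB r0, r0, r1: r0=0-(-2)=2
CMP r0, #26  (cmp 2,26)
BNE top: taken
after AND r6, r1, r0: r6=(-2)&2=2
after LSL r1, r0, #3: r1=2<<3=16
after LSL r0, r6, #2: r0=2<<2=8
halt.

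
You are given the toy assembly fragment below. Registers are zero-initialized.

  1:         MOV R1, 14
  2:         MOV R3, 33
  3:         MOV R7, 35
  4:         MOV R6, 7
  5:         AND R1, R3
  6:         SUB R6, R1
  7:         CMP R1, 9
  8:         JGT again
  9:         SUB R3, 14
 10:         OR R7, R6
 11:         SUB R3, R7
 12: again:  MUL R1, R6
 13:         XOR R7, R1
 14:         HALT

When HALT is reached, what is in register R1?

R1=14
R3=33
R7=35
R6=7
R1=14&33=0
R6=7-0=7
CMP R1, 9  (cmp 0,9)
JGT again: not taken
R3=33-14=19
R7=35|7=39
R3=19-39=-20
R1=0*7=0
R7=39^0=39
halt.

0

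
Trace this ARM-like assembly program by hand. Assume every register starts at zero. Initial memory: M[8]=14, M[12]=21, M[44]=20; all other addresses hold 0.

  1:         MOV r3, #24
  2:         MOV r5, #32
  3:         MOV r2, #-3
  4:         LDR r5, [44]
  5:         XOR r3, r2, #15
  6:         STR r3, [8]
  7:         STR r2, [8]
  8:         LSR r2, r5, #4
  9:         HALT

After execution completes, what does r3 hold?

-14

after MOV r3, #24: r3=24
after MOV r5, #32: r5=32
after MOV r2, #-3: r2=-3
after LDR r5, [44]: r5=M[44]=20
after XOR r3, r2, #15: r3=(-3)^15=-14
STR r3, [8] → M[8]=-14
STR r2, [8] → M[8]=-3
after LSR r2, r5, #4: r2=20>>4=1
halt.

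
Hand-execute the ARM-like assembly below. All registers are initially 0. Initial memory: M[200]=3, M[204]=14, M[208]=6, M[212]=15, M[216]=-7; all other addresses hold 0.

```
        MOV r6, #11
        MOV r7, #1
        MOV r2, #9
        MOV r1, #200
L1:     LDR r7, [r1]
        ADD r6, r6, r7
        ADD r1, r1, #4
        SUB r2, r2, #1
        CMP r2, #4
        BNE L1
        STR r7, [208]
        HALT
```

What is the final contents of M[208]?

after MOV r6, #11: r6=11
after MOV r7, #1: r7=1
after MOV r2, #9: r2=9
after MOV r1, #200: r1=200
after LDR r7, [r1]: r7=M[200]=3
after ADD r6, r6, r7: r6=11+3=14
after ADD r1, r1, #4: r1=200+4=204
after SUB r2, r2, #1: r2=9-1=8
CMP r2, #4  (cmp 8,4)
BNE L1: taken
after LDR r7, [r1]: r7=M[204]=14
after ADD r6, r6, r7: r6=14+14=28
after ADD r1, r1, #4: r1=204+4=208
after SUB r2, r2, #1: r2=8-1=7
CMP r2, #4  (cmp 7,4)
BNE L1: taken
after LDR r7, [r1]: r7=M[208]=6
after ADD r6, r6, r7: r6=28+6=34
after ADD r1, r1, #4: r1=208+4=212
after SUB r2, r2, #1: r2=7-1=6
CMP r2, #4  (cmp 6,4)
BNE L1: taken
after LDR r7, [r1]: r7=M[212]=15
after ADD r6, r6, r7: r6=34+15=49
after ADD r1, r1, #4: r1=212+4=216
after SUB r2, r2, #1: r2=6-1=5
CMP r2, #4  (cmp 5,4)
BNE L1: taken
after LDR r7, [r1]: r7=M[216]=-7
after ADD r6, r6, r7: r6=49+(-7)=42
after ADD r1, r1, #4: r1=216+4=220
after SUB r2, r2, #1: r2=5-1=4
CMP r2, #4  (cmp 4,4)
BNE L1: not taken
STR r7, [208] → M[208]=-7
halt.

-7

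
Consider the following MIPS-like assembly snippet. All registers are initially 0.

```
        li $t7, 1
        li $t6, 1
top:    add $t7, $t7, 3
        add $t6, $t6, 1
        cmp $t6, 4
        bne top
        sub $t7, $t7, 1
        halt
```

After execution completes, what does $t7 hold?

9

after li $t7, 1: $t7=1
after li $t6, 1: $t6=1
after add $t7, $t7, 3: $t7=1+3=4
after add $t6, $t6, 1: $t6=1+1=2
cmp $t6, 4  (cmp 2,4)
bne top: taken
after add $t7, $t7, 3: $t7=4+3=7
after add $t6, $t6, 1: $t6=2+1=3
cmp $t6, 4  (cmp 3,4)
bne top: taken
after add $t7, $t7, 3: $t7=7+3=10
after add $t6, $t6, 1: $t6=3+1=4
cmp $t6, 4  (cmp 4,4)
bne top: not taken
after sub $t7, $t7, 1: $t7=10-1=9
halt.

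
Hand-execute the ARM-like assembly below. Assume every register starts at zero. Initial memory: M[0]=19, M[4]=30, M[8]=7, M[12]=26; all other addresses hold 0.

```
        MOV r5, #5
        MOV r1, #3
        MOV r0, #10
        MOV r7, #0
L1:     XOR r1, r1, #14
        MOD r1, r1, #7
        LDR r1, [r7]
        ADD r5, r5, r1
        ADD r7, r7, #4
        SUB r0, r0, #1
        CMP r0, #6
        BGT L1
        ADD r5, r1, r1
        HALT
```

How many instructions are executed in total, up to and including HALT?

38

after MOV r5, #5: r5=5
after MOV r1, #3: r1=3
after MOV r0, #10: r0=10
after MOV r7, #0: r7=0
after XOR r1, r1, #14: r1=3^14=13
after MOD r1, r1, #7: r1=13%7=6
after LDR r1, [r7]: r1=M[0]=19
after ADD r5, r5, r1: r5=5+19=24
after ADD r7, r7, #4: r7=0+4=4
after SUB r0, r0, #1: r0=10-1=9
CMP r0, #6  (cmp 9,6)
BGT L1: taken
after XOR r1, r1, #14: r1=19^14=29
after MOD r1, r1, #7: r1=29%7=1
after LDR r1, [r7]: r1=M[4]=30
after ADD r5, r5, r1: r5=24+30=54
after ADD r7, r7, #4: r7=4+4=8
after SUB r0, r0, #1: r0=9-1=8
CMP r0, #6  (cmp 8,6)
BGT L1: taken
after XOR r1, r1, #14: r1=30^14=16
after MOD r1, r1, #7: r1=16%7=2
after LDR r1, [r7]: r1=M[8]=7
after ADD r5, r5, r1: r5=54+7=61
after ADD r7, r7, #4: r7=8+4=12
after SUB r0, r0, #1: r0=8-1=7
CMP r0, #6  (cmp 7,6)
BGT L1: taken
after XOR r1, r1, #14: r1=7^14=9
after MOD r1, r1, #7: r1=9%7=2
after LDR r1, [r7]: r1=M[12]=26
after ADD r5, r5, r1: r5=61+26=87
after ADD r7, r7, #4: r7=12+4=16
after SUB r0, r0, #1: r0=7-1=6
CMP r0, #6  (cmp 6,6)
BGT L1: not taken
after ADD r5, r1, r1: r5=26+26=52
halt.
Total executed instructions: 38.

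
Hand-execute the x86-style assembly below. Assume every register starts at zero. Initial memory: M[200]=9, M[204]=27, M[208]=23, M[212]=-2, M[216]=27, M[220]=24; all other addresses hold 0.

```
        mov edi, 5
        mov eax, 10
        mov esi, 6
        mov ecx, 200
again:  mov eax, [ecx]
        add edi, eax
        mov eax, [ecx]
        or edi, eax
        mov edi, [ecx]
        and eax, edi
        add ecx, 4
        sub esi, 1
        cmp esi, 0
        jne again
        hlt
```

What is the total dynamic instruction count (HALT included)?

mov edi, 5 → edi=5
mov eax, 10 → eax=10
mov esi, 6 → esi=6
mov ecx, 200 → ecx=200
mov eax, [ecx] → eax=M[200]=9
add edi, eax → edi=5+9=14
mov eax, [ecx] → eax=M[200]=9
or edi, eax → edi=14|9=15
mov edi, [ecx] → edi=M[200]=9
and eax, edi → eax=9&9=9
add ecx, 4 → ecx=200+4=204
sub esi, 1 → esi=6-1=5
cmp esi, 0  (cmp 5,0)
jne again: taken
mov eax, [ecx] → eax=M[204]=27
add edi, eax → edi=9+27=36
mov eax, [ecx] → eax=M[204]=27
or edi, eax → edi=36|27=63
mov edi, [ecx] → edi=M[204]=27
and eax, edi → eax=27&27=27
add ecx, 4 → ecx=204+4=208
sub esi, 1 → esi=5-1=4
cmp esi, 0  (cmp 4,0)
jne again: taken
mov eax, [ecx] → eax=M[208]=23
add edi, eax → edi=27+23=50
mov eax, [ecx] → eax=M[208]=23
or edi, eax → edi=50|23=55
mov edi, [ecx] → edi=M[208]=23
and eax, edi → eax=23&23=23
add ecx, 4 → ecx=208+4=212
sub esi, 1 → esi=4-1=3
cmp esi, 0  (cmp 3,0)
jne again: taken
mov eax, [ecx] → eax=M[212]=-2
add edi, eax → edi=23+(-2)=21
mov eax, [ecx] → eax=M[212]=-2
or edi, eax → edi=21|(-2)=-1
mov edi, [ecx] → edi=M[212]=-2
and eax, edi → eax=(-2)&(-2)=-2
add ecx, 4 → ecx=212+4=216
sub esi, 1 → esi=3-1=2
cmp esi, 0  (cmp 2,0)
jne again: taken
mov eax, [ecx] → eax=M[216]=27
add edi, eax → edi=(-2)+27=25
mov eax, [ecx] → eax=M[216]=27
or edi, eax → edi=25|27=27
mov edi, [ecx] → edi=M[216]=27
and eax, edi → eax=27&27=27
add ecx, 4 → ecx=216+4=220
sub esi, 1 → esi=2-1=1
cmp esi, 0  (cmp 1,0)
jne again: taken
mov eax, [ecx] → eax=M[220]=24
add edi, eax → edi=27+24=51
mov eax, [ecx] → eax=M[220]=24
or edi, eax → edi=51|24=59
mov edi, [ecx] → edi=M[220]=24
and eax, edi → eax=24&24=24
add ecx, 4 → ecx=220+4=224
sub esi, 1 → esi=1-1=0
cmp esi, 0  (cmp 0,0)
jne again: not taken
halt.
Total executed instructions: 65.

65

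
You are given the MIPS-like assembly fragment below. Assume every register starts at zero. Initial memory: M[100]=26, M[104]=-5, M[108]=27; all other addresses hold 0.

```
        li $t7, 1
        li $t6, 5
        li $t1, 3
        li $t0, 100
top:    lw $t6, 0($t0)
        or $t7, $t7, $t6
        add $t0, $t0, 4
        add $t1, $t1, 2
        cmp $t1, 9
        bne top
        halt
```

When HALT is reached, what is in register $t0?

li $t7, 1 → $t7=1
li $t6, 5 → $t6=5
li $t1, 3 → $t1=3
li $t0, 100 → $t0=100
lw $t6, 0($t0) → $t6=M[100]=26
or $t7, $t7, $t6 → $t7=1|26=27
add $t0, $t0, 4 → $t0=100+4=104
add $t1, $t1, 2 → $t1=3+2=5
cmp $t1, 9  (cmp 5,9)
bne top: taken
lw $t6, 0($t0) → $t6=M[104]=-5
or $t7, $t7, $t6 → $t7=27|(-5)=-5
add $t0, $t0, 4 → $t0=104+4=108
add $t1, $t1, 2 → $t1=5+2=7
cmp $t1, 9  (cmp 7,9)
bne top: taken
lw $t6, 0($t0) → $t6=M[108]=27
or $t7, $t7, $t6 → $t7=(-5)|27=-5
add $t0, $t0, 4 → $t0=108+4=112
add $t1, $t1, 2 → $t1=7+2=9
cmp $t1, 9  (cmp 9,9)
bne top: not taken
halt.

112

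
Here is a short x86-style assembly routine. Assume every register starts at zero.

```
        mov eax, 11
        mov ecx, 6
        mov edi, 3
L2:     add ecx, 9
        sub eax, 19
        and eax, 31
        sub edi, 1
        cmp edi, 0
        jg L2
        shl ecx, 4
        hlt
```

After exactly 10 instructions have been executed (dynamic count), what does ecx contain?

after mov eax, 11: eax=11
after mov ecx, 6: ecx=6
after mov edi, 3: edi=3
after add ecx, 9: ecx=6+9=15
after sub eax, 19: eax=11-19=-8
after and eax, 31: eax=(-8)&31=24
after sub edi, 1: edi=3-1=2
cmp edi, 0  (cmp 2,0)
jg L2: taken
after add ecx, 9: ecx=15+9=24
After step 10: ecx = 24.

24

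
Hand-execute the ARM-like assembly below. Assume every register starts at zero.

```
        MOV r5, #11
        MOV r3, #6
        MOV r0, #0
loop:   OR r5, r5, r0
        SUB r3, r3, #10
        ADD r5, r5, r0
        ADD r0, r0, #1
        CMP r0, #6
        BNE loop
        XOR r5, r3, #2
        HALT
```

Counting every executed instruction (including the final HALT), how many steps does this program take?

r5=11
r3=6
r0=0
r5=11|0=11
r3=6-10=-4
r5=11+0=11
r0=0+1=1
CMP r0, #6  (cmp 1,6)
BNE loop: taken
r5=11|1=11
r3=(-4)-10=-14
r5=11+1=12
r0=1+1=2
CMP r0, #6  (cmp 2,6)
BNE loop: taken
r5=12|2=14
r3=(-14)-10=-24
r5=14+2=16
r0=2+1=3
CMP r0, #6  (cmp 3,6)
BNE loop: taken
r5=16|3=19
r3=(-24)-10=-34
r5=19+3=22
r0=3+1=4
CMP r0, #6  (cmp 4,6)
BNE loop: taken
r5=22|4=22
r3=(-34)-10=-44
r5=22+4=26
r0=4+1=5
CMP r0, #6  (cmp 5,6)
BNE loop: taken
r5=26|5=31
r3=(-44)-10=-54
r5=31+5=36
r0=5+1=6
CMP r0, #6  (cmp 6,6)
BNE loop: not taken
r5=(-54)^2=-56
halt.
Total executed instructions: 41.

41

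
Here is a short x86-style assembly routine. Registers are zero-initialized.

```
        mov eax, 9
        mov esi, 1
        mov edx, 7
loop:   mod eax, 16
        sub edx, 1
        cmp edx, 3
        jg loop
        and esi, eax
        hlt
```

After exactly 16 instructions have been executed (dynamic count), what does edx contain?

eax=9
esi=1
edx=7
eax=9%16=9
edx=7-1=6
cmp edx, 3  (cmp 6,3)
jg loop: taken
eax=9%16=9
edx=6-1=5
cmp edx, 3  (cmp 5,3)
jg loop: taken
eax=9%16=9
edx=5-1=4
cmp edx, 3  (cmp 4,3)
jg loop: taken
eax=9%16=9
After step 16: edx = 4.

4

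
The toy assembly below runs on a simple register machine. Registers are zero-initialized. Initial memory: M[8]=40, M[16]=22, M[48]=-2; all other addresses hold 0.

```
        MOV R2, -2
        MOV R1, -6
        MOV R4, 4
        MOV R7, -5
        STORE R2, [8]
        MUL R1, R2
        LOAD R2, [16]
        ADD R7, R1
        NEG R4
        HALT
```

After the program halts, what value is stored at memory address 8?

after MOV R2, -2: R2=-2
after MOV R1, -6: R1=-6
after MOV R4, 4: R4=4
after MOV R7, -5: R7=-5
STORE R2, [8] → M[8]=-2
after MUL R1, R2: R1=(-6)*(-2)=12
after LOAD R2, [16]: R2=M[16]=22
after ADD R7, R1: R7=(-5)+12=7
after NEG R4: R4=-(4)=-4
halt.

-2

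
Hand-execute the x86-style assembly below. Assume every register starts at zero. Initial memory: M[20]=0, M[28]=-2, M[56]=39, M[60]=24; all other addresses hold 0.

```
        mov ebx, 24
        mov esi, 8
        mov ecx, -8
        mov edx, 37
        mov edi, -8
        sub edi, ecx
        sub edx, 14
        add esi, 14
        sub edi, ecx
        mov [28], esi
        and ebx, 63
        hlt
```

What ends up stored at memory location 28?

22

mov ebx, 24 → ebx=24
mov esi, 8 → esi=8
mov ecx, -8 → ecx=-8
mov edx, 37 → edx=37
mov edi, -8 → edi=-8
sub edi, ecx → edi=(-8)-(-8)=0
sub edx, 14 → edx=37-14=23
add esi, 14 → esi=8+14=22
sub edi, ecx → edi=0-(-8)=8
mov [28], esi → M[28]=22
and ebx, 63 → ebx=24&63=24
halt.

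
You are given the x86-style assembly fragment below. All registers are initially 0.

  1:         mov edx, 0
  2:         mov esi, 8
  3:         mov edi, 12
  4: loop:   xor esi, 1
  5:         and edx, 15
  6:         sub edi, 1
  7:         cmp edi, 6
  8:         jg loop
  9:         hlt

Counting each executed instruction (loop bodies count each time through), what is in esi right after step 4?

9

mov edx, 0 → edx=0
mov esi, 8 → esi=8
mov edi, 12 → edi=12
xor esi, 1 → esi=8^1=9
After step 4: esi = 9.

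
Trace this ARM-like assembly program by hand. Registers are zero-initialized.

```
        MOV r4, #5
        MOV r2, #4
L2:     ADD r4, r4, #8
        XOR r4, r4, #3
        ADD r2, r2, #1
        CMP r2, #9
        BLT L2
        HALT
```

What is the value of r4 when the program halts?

MOV r4, #5 → r4=5
MOV r2, #4 → r2=4
ADD r4, r4, #8 → r4=5+8=13
XOR r4, r4, #3 → r4=13^3=14
ADD r2, r2, #1 → r2=4+1=5
CMP r2, #9  (cmp 5,9)
BLT L2: taken
ADD r4, r4, #8 → r4=14+8=22
XOR r4, r4, #3 → r4=22^3=21
ADD r2, r2, #1 → r2=5+1=6
CMP r2, #9  (cmp 6,9)
BLT L2: taken
ADD r4, r4, #8 → r4=21+8=29
XOR r4, r4, #3 → r4=29^3=30
ADD r2, r2, #1 → r2=6+1=7
CMP r2, #9  (cmp 7,9)
BLT L2: taken
ADD r4, r4, #8 → r4=30+8=38
XOR r4, r4, #3 → r4=38^3=37
ADD r2, r2, #1 → r2=7+1=8
CMP r2, #9  (cmp 8,9)
BLT L2: taken
ADD r4, r4, #8 → r4=37+8=45
XOR r4, r4, #3 → r4=45^3=46
ADD r2, r2, #1 → r2=8+1=9
CMP r2, #9  (cmp 9,9)
BLT L2: not taken
halt.

46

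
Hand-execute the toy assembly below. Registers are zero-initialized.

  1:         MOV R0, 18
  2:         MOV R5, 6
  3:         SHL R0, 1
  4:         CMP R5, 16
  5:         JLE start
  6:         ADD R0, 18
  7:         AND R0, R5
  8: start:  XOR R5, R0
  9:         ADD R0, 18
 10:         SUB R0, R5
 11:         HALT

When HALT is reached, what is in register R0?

MOV R0, 18 → R0=18
MOV R5, 6 → R5=6
SHL R0, 1 → R0=18<<1=36
CMP R5, 16  (cmp 6,16)
JLE start: taken
XOR R5, R0 → R5=6^36=34
ADD R0, 18 → R0=36+18=54
SUB R0, R5 → R0=54-34=20
halt.

20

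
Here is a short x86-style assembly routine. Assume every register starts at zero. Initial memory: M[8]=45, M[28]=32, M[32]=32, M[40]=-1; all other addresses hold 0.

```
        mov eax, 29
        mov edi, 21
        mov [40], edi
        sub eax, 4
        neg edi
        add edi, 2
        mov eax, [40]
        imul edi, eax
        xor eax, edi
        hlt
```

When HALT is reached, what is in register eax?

eax=29
edi=21
mov [40], edi → M[40]=21
eax=29-4=25
edi=-(21)=-21
edi=(-21)+2=-19
eax=M[40]=21
edi=(-19)*21=-399
eax=21^(-399)=-412
halt.

-412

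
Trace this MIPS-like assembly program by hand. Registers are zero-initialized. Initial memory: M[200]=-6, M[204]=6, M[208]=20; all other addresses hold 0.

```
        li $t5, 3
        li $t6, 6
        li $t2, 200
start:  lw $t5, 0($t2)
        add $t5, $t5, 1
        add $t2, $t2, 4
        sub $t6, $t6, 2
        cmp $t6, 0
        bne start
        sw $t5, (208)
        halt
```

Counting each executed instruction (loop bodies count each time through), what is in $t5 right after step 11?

7

after li $t5, 3: $t5=3
after li $t6, 6: $t6=6
after li $t2, 200: $t2=200
after lw $t5, 0($t2): $t5=M[200]=-6
after add $t5, $t5, 1: $t5=(-6)+1=-5
after add $t2, $t2, 4: $t2=200+4=204
after sub $t6, $t6, 2: $t6=6-2=4
cmp $t6, 0  (cmp 4,0)
bne start: taken
after lw $t5, 0($t2): $t5=M[204]=6
after add $t5, $t5, 1: $t5=6+1=7
After step 11: $t5 = 7.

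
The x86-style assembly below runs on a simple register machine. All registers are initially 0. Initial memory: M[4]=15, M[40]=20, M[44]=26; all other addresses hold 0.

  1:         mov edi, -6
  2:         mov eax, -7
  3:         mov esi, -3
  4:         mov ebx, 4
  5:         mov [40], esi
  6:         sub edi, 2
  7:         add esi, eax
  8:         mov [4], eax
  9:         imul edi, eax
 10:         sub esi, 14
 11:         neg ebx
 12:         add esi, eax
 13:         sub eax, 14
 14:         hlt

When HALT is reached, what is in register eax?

-21

mov edi, -6 → edi=-6
mov eax, -7 → eax=-7
mov esi, -3 → esi=-3
mov ebx, 4 → ebx=4
mov [40], esi → M[40]=-3
sub edi, 2 → edi=(-6)-2=-8
add esi, eax → esi=(-3)+(-7)=-10
mov [4], eax → M[4]=-7
imul edi, eax → edi=(-8)*(-7)=56
sub esi, 14 → esi=(-10)-14=-24
neg ebx → ebx=-(4)=-4
add esi, eax → esi=(-24)+(-7)=-31
sub eax, 14 → eax=(-7)-14=-21
halt.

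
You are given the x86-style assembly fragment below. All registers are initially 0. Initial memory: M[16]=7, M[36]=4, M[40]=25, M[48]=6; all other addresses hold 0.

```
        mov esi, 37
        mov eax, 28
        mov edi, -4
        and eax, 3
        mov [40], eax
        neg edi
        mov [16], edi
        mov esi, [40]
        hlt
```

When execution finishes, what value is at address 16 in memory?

4

mov esi, 37 → esi=37
mov eax, 28 → eax=28
mov edi, -4 → edi=-4
and eax, 3 → eax=28&3=0
mov [40], eax → M[40]=0
neg edi → edi=-(-4)=4
mov [16], edi → M[16]=4
mov esi, [40] → esi=M[40]=0
halt.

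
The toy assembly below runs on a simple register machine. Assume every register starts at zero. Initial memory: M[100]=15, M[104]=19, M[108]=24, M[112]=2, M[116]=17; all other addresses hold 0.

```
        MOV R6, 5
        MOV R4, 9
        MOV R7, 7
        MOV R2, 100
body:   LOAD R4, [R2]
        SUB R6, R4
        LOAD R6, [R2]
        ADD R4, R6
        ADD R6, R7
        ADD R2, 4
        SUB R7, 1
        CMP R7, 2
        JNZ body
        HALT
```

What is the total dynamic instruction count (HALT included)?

50

R6=5
R4=9
R7=7
R2=100
R4=M[100]=15
R6=5-15=-10
R6=M[100]=15
R4=15+15=30
R6=15+7=22
R2=100+4=104
R7=7-1=6
CMP R7, 2  (cmp 6,2)
JNZ body: taken
R4=M[104]=19
R6=22-19=3
R6=M[104]=19
R4=19+19=38
R6=19+6=25
R2=104+4=108
R7=6-1=5
CMP R7, 2  (cmp 5,2)
JNZ body: taken
R4=M[108]=24
R6=25-24=1
R6=M[108]=24
R4=24+24=48
R6=24+5=29
R2=108+4=112
R7=5-1=4
CMP R7, 2  (cmp 4,2)
JNZ body: taken
R4=M[112]=2
R6=29-2=27
R6=M[112]=2
R4=2+2=4
R6=2+4=6
R2=112+4=116
R7=4-1=3
CMP R7, 2  (cmp 3,2)
JNZ body: taken
R4=M[116]=17
R6=6-17=-11
R6=M[116]=17
R4=17+17=34
R6=17+3=20
R2=116+4=120
R7=3-1=2
CMP R7, 2  (cmp 2,2)
JNZ body: not taken
halt.
Total executed instructions: 50.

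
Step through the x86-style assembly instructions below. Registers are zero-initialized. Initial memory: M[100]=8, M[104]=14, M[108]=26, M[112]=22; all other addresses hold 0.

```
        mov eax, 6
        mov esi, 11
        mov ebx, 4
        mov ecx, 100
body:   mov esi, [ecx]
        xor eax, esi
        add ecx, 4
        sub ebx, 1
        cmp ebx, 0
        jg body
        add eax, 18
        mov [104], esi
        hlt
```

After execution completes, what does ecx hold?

116

eax=6
esi=11
ebx=4
ecx=100
esi=M[100]=8
eax=6^8=14
ecx=100+4=104
ebx=4-1=3
cmp ebx, 0  (cmp 3,0)
jg body: taken
esi=M[104]=14
eax=14^14=0
ecx=104+4=108
ebx=3-1=2
cmp ebx, 0  (cmp 2,0)
jg body: taken
esi=M[108]=26
eax=0^26=26
ecx=108+4=112
ebx=2-1=1
cmp ebx, 0  (cmp 1,0)
jg body: taken
esi=M[112]=22
eax=26^22=12
ecx=112+4=116
ebx=1-1=0
cmp ebx, 0  (cmp 0,0)
jg body: not taken
eax=12+18=30
mov [104], esi → M[104]=22
halt.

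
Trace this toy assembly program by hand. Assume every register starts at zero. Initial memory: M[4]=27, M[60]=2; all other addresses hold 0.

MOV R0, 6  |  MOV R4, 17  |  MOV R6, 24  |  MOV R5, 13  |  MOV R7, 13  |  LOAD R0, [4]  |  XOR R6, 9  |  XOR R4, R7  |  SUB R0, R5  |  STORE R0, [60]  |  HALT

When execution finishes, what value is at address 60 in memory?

14

after MOV R0, 6: R0=6
after MOV R4, 17: R4=17
after MOV R6, 24: R6=24
after MOV R5, 13: R5=13
after MOV R7, 13: R7=13
after LOAD R0, [4]: R0=M[4]=27
after XOR R6, 9: R6=24^9=17
after XOR R4, R7: R4=17^13=28
after SUB R0, R5: R0=27-13=14
STORE R0, [60] → M[60]=14
halt.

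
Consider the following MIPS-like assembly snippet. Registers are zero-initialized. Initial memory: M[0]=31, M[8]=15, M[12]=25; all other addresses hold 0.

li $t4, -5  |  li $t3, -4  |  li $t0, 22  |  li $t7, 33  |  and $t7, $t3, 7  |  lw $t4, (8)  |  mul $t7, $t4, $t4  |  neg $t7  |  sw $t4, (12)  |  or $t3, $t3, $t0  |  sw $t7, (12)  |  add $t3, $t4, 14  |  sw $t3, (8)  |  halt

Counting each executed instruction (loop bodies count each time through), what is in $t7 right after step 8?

-225

$t4=-5
$t3=-4
$t0=22
$t7=33
$t7=(-4)&7=4
$t4=M[8]=15
$t7=15*15=225
$t7=-(225)=-225
After step 8: $t7 = -225.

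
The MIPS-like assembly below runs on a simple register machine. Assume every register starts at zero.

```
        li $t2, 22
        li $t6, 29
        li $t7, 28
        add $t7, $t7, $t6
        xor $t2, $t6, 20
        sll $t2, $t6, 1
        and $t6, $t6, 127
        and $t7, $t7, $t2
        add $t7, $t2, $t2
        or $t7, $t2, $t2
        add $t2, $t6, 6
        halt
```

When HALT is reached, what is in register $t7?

li $t2, 22 → $t2=22
li $t6, 29 → $t6=29
li $t7, 28 → $t7=28
add $t7, $t7, $t6 → $t7=28+29=57
xor $t2, $t6, 20 → $t2=29^20=9
sll $t2, $t6, 1 → $t2=29<<1=58
and $t6, $t6, 127 → $t6=29&127=29
and $t7, $t7, $t2 → $t7=57&58=56
add $t7, $t2, $t2 → $t7=58+58=116
or $t7, $t2, $t2 → $t7=58|58=58
add $t2, $t6, 6 → $t2=29+6=35
halt.

58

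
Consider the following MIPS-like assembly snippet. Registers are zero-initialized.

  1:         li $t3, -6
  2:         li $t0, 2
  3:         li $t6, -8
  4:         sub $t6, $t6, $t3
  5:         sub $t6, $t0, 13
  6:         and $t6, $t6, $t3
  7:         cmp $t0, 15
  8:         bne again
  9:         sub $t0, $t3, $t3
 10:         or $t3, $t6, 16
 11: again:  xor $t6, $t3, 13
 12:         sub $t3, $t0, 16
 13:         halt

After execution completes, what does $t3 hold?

li $t3, -6 → $t3=-6
li $t0, 2 → $t0=2
li $t6, -8 → $t6=-8
sub $t6, $t6, $t3 → $t6=(-8)-(-6)=-2
sub $t6, $t0, 13 → $t6=2-13=-11
and $t6, $t6, $t3 → $t6=(-11)&(-6)=-16
cmp $t0, 15  (cmp 2,15)
bne again: taken
xor $t6, $t3, 13 → $t6=(-6)^13=-9
sub $t3, $t0, 16 → $t3=2-16=-14
halt.

-14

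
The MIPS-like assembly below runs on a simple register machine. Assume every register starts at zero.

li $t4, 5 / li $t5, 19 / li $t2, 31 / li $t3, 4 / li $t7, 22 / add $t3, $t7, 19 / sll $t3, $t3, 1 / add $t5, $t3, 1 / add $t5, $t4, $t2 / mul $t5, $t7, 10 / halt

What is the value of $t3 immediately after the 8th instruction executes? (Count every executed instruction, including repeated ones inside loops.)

82

li $t4, 5 → $t4=5
li $t5, 19 → $t5=19
li $t2, 31 → $t2=31
li $t3, 4 → $t3=4
li $t7, 22 → $t7=22
add $t3, $t7, 19 → $t3=22+19=41
sll $t3, $t3, 1 → $t3=41<<1=82
add $t5, $t3, 1 → $t5=82+1=83
After step 8: $t3 = 82.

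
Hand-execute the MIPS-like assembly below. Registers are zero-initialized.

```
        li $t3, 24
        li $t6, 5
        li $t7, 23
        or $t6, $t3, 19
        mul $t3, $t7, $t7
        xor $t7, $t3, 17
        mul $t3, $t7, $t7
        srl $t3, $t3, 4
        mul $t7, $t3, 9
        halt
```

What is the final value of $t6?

li $t3, 24 → $t3=24
li $t6, 5 → $t6=5
li $t7, 23 → $t7=23
or $t6, $t3, 19 → $t6=24|19=27
mul $t3, $t7, $t7 → $t3=23*23=529
xor $t7, $t3, 17 → $t7=529^17=512
mul $t3, $t7, $t7 → $t3=512*512=262144
srl $t3, $t3, 4 → $t3=262144>>4=16384
mul $t7, $t3, 9 → $t7=16384*9=147456
halt.

27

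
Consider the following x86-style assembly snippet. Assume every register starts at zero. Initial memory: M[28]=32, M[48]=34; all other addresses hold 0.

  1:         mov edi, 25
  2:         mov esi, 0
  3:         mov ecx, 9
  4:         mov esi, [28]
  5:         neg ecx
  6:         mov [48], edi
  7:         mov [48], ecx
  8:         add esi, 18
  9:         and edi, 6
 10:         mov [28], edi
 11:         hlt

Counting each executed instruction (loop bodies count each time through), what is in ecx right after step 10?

after mov edi, 25: edi=25
after mov esi, 0: esi=0
after mov ecx, 9: ecx=9
after mov esi, [28]: esi=M[28]=32
after neg ecx: ecx=-(9)=-9
mov [48], edi → M[48]=25
mov [48], ecx → M[48]=-9
after add esi, 18: esi=32+18=50
after and edi, 6: edi=25&6=0
mov [28], edi → M[28]=0
After step 10: ecx = -9.

-9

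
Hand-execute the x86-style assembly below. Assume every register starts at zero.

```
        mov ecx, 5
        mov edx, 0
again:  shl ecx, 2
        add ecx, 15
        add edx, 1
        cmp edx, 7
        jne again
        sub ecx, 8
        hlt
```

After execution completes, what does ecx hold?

163827

ecx=5
edx=0
ecx=5<<2=20
ecx=20+15=35
edx=0+1=1
cmp edx, 7  (cmp 1,7)
jne again: taken
ecx=35<<2=140
ecx=140+15=155
edx=1+1=2
cmp edx, 7  (cmp 2,7)
jne again: taken
ecx=155<<2=620
ecx=620+15=635
edx=2+1=3
cmp edx, 7  (cmp 3,7)
jne again: taken
ecx=635<<2=2540
ecx=2540+15=2555
edx=3+1=4
cmp edx, 7  (cmp 4,7)
jne again: taken
ecx=2555<<2=10220
ecx=10220+15=10235
edx=4+1=5
cmp edx, 7  (cmp 5,7)
jne again: taken
ecx=10235<<2=40940
ecx=40940+15=40955
edx=5+1=6
cmp edx, 7  (cmp 6,7)
jne again: taken
ecx=40955<<2=163820
ecx=163820+15=163835
edx=6+1=7
cmp edx, 7  (cmp 7,7)
jne again: not taken
ecx=163835-8=163827
halt.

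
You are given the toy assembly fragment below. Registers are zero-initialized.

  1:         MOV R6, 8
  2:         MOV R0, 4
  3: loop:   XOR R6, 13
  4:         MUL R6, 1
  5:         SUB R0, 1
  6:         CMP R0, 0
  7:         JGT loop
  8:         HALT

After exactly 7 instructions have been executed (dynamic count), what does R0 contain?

R6=8
R0=4
R6=8^13=5
R6=5*1=5
R0=4-1=3
CMP R0, 0  (cmp 3,0)
JGT loop: taken
After step 7: R0 = 3.

3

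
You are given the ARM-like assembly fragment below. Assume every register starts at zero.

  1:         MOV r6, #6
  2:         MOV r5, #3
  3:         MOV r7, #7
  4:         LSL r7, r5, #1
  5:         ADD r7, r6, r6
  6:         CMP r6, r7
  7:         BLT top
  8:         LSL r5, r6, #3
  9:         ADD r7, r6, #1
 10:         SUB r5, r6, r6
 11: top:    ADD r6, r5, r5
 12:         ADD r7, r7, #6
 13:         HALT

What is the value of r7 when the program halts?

18

after MOV r6, #6: r6=6
after MOV r5, #3: r5=3
after MOV r7, #7: r7=7
after LSL r7, r5, #1: r7=3<<1=6
after ADD r7, r6, r6: r7=6+6=12
CMP r6, r7  (cmp 6,12)
BLT top: taken
after ADD r6, r5, r5: r6=3+3=6
after ADD r7, r7, #6: r7=12+6=18
halt.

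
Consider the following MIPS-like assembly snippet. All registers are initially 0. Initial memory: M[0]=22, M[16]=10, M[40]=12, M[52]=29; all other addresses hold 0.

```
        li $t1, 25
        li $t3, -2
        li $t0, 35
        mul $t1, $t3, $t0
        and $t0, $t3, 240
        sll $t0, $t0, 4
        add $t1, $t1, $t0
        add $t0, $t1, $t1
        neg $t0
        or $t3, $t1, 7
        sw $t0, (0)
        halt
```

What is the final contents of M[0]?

li $t1, 25 → $t1=25
li $t3, -2 → $t3=-2
li $t0, 35 → $t0=35
mul $t1, $t3, $t0 → $t1=(-2)*35=-70
and $t0, $t3, 240 → $t0=(-2)&240=240
sll $t0, $t0, 4 → $t0=240<<4=3840
add $t1, $t1, $t0 → $t1=(-70)+3840=3770
add $t0, $t1, $t1 → $t0=3770+3770=7540
neg $t0 → $t0=-(7540)=-7540
or $t3, $t1, 7 → $t3=3770|7=3775
sw $t0, (0) → M[0]=-7540
halt.

-7540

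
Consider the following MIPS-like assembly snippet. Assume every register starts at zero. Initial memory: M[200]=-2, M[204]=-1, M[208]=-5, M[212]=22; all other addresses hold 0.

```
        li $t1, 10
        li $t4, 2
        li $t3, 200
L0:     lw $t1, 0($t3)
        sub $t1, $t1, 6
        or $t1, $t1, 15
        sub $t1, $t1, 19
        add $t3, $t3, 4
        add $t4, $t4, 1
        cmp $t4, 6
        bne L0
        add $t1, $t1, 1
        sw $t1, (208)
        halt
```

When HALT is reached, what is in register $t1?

after li $t1, 10: $t1=10
after li $t4, 2: $t4=2
after li $t3, 200: $t3=200
after lw $t1, 0($t3): $t1=M[200]=-2
after sub $t1, $t1, 6: $t1=(-2)-6=-8
after or $t1, $t1, 15: $t1=(-8)|15=-1
after sub $t1, $t1, 19: $t1=(-1)-19=-20
after add $t3, $t3, 4: $t3=200+4=204
after add $t4, $t4, 1: $t4=2+1=3
cmp $t4, 6  (cmp 3,6)
bne L0: taken
after lw $t1, 0($t3): $t1=M[204]=-1
after sub $t1, $t1, 6: $t1=(-1)-6=-7
after or $t1, $t1, 15: $t1=(-7)|15=-1
after sub $t1, $t1, 19: $t1=(-1)-19=-20
after add $t3, $t3, 4: $t3=204+4=208
after add $t4, $t4, 1: $t4=3+1=4
cmp $t4, 6  (cmp 4,6)
bne L0: taken
after lw $t1, 0($t3): $t1=M[208]=-5
after sub $t1, $t1, 6: $t1=(-5)-6=-11
after or $t1, $t1, 15: $t1=(-11)|15=-1
after sub $t1, $t1, 19: $t1=(-1)-19=-20
after add $t3, $t3, 4: $t3=208+4=212
after add $t4, $t4, 1: $t4=4+1=5
cmp $t4, 6  (cmp 5,6)
bne L0: taken
after lw $t1, 0($t3): $t1=M[212]=22
after sub $t1, $t1, 6: $t1=22-6=16
after or $t1, $t1, 15: $t1=16|15=31
after sub $t1, $t1, 19: $t1=31-19=12
after add $t3, $t3, 4: $t3=212+4=216
after add $t4, $t4, 1: $t4=5+1=6
cmp $t4, 6  (cmp 6,6)
bne L0: not taken
after add $t1, $t1, 1: $t1=12+1=13
sw $t1, (208) → M[208]=13
halt.

13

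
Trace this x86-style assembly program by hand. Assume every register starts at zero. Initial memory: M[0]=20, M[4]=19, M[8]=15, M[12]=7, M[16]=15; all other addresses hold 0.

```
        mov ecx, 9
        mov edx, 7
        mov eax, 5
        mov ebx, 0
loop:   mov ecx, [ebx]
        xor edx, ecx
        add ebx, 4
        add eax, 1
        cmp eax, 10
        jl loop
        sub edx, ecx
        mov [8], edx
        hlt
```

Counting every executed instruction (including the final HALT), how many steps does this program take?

ecx=9
edx=7
eax=5
ebx=0
ecx=M[0]=20
edx=7^20=19
ebx=0+4=4
eax=5+1=6
cmp eax, 10  (cmp 6,10)
jl loop: taken
ecx=M[4]=19
edx=19^19=0
ebx=4+4=8
eax=6+1=7
cmp eax, 10  (cmp 7,10)
jl loop: taken
ecx=M[8]=15
edx=0^15=15
ebx=8+4=12
eax=7+1=8
cmp eax, 10  (cmp 8,10)
jl loop: taken
ecx=M[12]=7
edx=15^7=8
ebx=12+4=16
eax=8+1=9
cmp eax, 10  (cmp 9,10)
jl loop: taken
ecx=M[16]=15
edx=8^15=7
ebx=16+4=20
eax=9+1=10
cmp eax, 10  (cmp 10,10)
jl loop: not taken
edx=7-15=-8
mov [8], edx → M[8]=-8
halt.
Total executed instructions: 37.

37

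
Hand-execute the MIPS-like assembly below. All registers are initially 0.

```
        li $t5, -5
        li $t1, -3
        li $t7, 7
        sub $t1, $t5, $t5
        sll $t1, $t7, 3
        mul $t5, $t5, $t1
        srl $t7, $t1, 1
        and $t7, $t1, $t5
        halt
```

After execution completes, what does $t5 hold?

-280

after li $t5, -5: $t5=-5
after li $t1, -3: $t1=-3
after li $t7, 7: $t7=7
after sub $t1, $t5, $t5: $t1=(-5)-(-5)=0
after sll $t1, $t7, 3: $t1=7<<3=56
after mul $t5, $t5, $t1: $t5=(-5)*56=-280
after srl $t7, $t1, 1: $t7=56>>1=28
after and $t7, $t1, $t5: $t7=56&(-280)=40
halt.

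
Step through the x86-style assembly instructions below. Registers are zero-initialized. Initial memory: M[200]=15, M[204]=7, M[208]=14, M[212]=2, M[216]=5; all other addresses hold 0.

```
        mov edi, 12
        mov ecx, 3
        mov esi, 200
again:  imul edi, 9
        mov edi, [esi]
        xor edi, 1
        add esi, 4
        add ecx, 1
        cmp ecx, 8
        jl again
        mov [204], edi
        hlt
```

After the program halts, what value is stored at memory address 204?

4

after mov edi, 12: edi=12
after mov ecx, 3: ecx=3
after mov esi, 200: esi=200
after imul edi, 9: edi=12*9=108
after mov edi, [esi]: edi=M[200]=15
after xor edi, 1: edi=15^1=14
after add esi, 4: esi=200+4=204
after add ecx, 1: ecx=3+1=4
cmp ecx, 8  (cmp 4,8)
jl again: taken
after imul edi, 9: edi=14*9=126
after mov edi, [esi]: edi=M[204]=7
after xor edi, 1: edi=7^1=6
after add esi, 4: esi=204+4=208
after add ecx, 1: ecx=4+1=5
cmp ecx, 8  (cmp 5,8)
jl again: taken
after imul edi, 9: edi=6*9=54
after mov edi, [esi]: edi=M[208]=14
after xor edi, 1: edi=14^1=15
after add esi, 4: esi=208+4=212
after add ecx, 1: ecx=5+1=6
cmp ecx, 8  (cmp 6,8)
jl again: taken
after imul edi, 9: edi=15*9=135
after mov edi, [esi]: edi=M[212]=2
after xor edi, 1: edi=2^1=3
after add esi, 4: esi=212+4=216
after add ecx, 1: ecx=6+1=7
cmp ecx, 8  (cmp 7,8)
jl again: taken
after imul edi, 9: edi=3*9=27
after mov edi, [esi]: edi=M[216]=5
after xor edi, 1: edi=5^1=4
after add esi, 4: esi=216+4=220
after add ecx, 1: ecx=7+1=8
cmp ecx, 8  (cmp 8,8)
jl again: not taken
mov [204], edi → M[204]=4
halt.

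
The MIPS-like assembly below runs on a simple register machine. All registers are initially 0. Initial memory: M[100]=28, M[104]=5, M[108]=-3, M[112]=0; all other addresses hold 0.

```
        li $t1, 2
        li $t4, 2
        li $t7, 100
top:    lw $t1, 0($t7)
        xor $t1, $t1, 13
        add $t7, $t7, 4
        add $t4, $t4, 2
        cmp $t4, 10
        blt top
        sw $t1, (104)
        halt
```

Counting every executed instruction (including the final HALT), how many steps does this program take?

li $t1, 2 → $t1=2
li $t4, 2 → $t4=2
li $t7, 100 → $t7=100
lw $t1, 0($t7) → $t1=M[100]=28
xor $t1, $t1, 13 → $t1=28^13=17
add $t7, $t7, 4 → $t7=100+4=104
add $t4, $t4, 2 → $t4=2+2=4
cmp $t4, 10  (cmp 4,10)
blt top: taken
lw $t1, 0($t7) → $t1=M[104]=5
xor $t1, $t1, 13 → $t1=5^13=8
add $t7, $t7, 4 → $t7=104+4=108
add $t4, $t4, 2 → $t4=4+2=6
cmp $t4, 10  (cmp 6,10)
blt top: taken
lw $t1, 0($t7) → $t1=M[108]=-3
xor $t1, $t1, 13 → $t1=(-3)^13=-16
add $t7, $t7, 4 → $t7=108+4=112
add $t4, $t4, 2 → $t4=6+2=8
cmp $t4, 10  (cmp 8,10)
blt top: taken
lw $t1, 0($t7) → $t1=M[112]=0
xor $t1, $t1, 13 → $t1=0^13=13
add $t7, $t7, 4 → $t7=112+4=116
add $t4, $t4, 2 → $t4=8+2=10
cmp $t4, 10  (cmp 10,10)
blt top: not taken
sw $t1, (104) → M[104]=13
halt.
Total executed instructions: 29.

29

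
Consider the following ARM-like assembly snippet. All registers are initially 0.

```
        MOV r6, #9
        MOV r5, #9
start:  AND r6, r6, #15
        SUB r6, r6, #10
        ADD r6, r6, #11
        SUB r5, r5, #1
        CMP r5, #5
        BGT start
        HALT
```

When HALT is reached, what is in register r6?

r6=9
r5=9
r6=9&15=9
r6=9-10=-1
r6=(-1)+11=10
r5=9-1=8
CMP r5, #5  (cmp 8,5)
BGT start: taken
r6=10&15=10
r6=10-10=0
r6=0+11=11
r5=8-1=7
CMP r5, #5  (cmp 7,5)
BGT start: taken
r6=11&15=11
r6=11-10=1
r6=1+11=12
r5=7-1=6
CMP r5, #5  (cmp 6,5)
BGT start: taken
r6=12&15=12
r6=12-10=2
r6=2+11=13
r5=6-1=5
CMP r5, #5  (cmp 5,5)
BGT start: not taken
halt.

13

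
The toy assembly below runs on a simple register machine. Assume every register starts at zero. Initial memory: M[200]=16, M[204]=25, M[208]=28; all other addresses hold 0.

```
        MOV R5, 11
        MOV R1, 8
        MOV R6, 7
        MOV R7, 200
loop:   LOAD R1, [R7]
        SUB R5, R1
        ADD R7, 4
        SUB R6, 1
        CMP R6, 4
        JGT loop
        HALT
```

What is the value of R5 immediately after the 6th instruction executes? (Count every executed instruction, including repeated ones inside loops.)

-5

R5=11
R1=8
R6=7
R7=200
R1=M[200]=16
R5=11-16=-5
After step 6: R5 = -5.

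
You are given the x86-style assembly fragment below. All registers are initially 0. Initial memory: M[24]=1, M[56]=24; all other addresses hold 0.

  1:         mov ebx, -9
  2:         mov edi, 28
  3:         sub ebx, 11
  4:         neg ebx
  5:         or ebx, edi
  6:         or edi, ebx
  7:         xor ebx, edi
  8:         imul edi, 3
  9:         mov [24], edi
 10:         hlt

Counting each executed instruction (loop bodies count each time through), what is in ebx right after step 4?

mov ebx, -9 → ebx=-9
mov edi, 28 → edi=28
sub ebx, 11 → ebx=(-9)-11=-20
neg ebx → ebx=-(-20)=20
After step 4: ebx = 20.

20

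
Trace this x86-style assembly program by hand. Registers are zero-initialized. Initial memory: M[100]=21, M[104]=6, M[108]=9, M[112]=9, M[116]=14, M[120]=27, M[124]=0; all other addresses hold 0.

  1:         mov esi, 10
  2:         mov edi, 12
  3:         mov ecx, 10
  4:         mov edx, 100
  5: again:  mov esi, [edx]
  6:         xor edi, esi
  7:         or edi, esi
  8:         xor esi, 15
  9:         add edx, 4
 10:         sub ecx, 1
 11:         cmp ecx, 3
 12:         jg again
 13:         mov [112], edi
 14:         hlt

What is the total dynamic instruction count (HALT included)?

62

after mov esi, 10: esi=10
after mov edi, 12: edi=12
after mov ecx, 10: ecx=10
after mov edx, 100: edx=100
after mov esi, [edx]: esi=M[100]=21
after xor edi, esi: edi=12^21=25
after or edi, esi: edi=25|21=29
after xor esi, 15: esi=21^15=26
after add edx, 4: edx=100+4=104
after sub ecx, 1: ecx=10-1=9
cmp ecx, 3  (cmp 9,3)
jg again: taken
after mov esi, [edx]: esi=M[104]=6
after xor edi, esi: edi=29^6=27
after or edi, esi: edi=27|6=31
after xor esi, 15: esi=6^15=9
after add edx, 4: edx=104+4=108
after sub ecx, 1: ecx=9-1=8
cmp ecx, 3  (cmp 8,3)
jg again: taken
after mov esi, [edx]: esi=M[108]=9
after xor edi, esi: edi=31^9=22
after or edi, esi: edi=22|9=31
after xor esi, 15: esi=9^15=6
after add edx, 4: edx=108+4=112
after sub ecx, 1: ecx=8-1=7
cmp ecx, 3  (cmp 7,3)
jg again: taken
after mov esi, [edx]: esi=M[112]=9
after xor edi, esi: edi=31^9=22
after or edi, esi: edi=22|9=31
after xor esi, 15: esi=9^15=6
after add edx, 4: edx=112+4=116
after sub ecx, 1: ecx=7-1=6
cmp ecx, 3  (cmp 6,3)
jg again: taken
after mov esi, [edx]: esi=M[116]=14
after xor edi, esi: edi=31^14=17
after or edi, esi: edi=17|14=31
after xor esi, 15: esi=14^15=1
after add edx, 4: edx=116+4=120
after sub ecx, 1: ecx=6-1=5
cmp ecx, 3  (cmp 5,3)
jg again: taken
after mov esi, [edx]: esi=M[120]=27
after xor edi, esi: edi=31^27=4
after or edi, esi: edi=4|27=31
after xor esi, 15: esi=27^15=20
after add edx, 4: edx=120+4=124
after sub ecx, 1: ecx=5-1=4
cmp ecx, 3  (cmp 4,3)
jg again: taken
after mov esi, [edx]: esi=M[124]=0
after xor edi, esi: edi=31^0=31
after or edi, esi: edi=31|0=31
after xor esi, 15: esi=0^15=15
after add edx, 4: edx=124+4=128
after sub ecx, 1: ecx=4-1=3
cmp ecx, 3  (cmp 3,3)
jg again: not taken
mov [112], edi → M[112]=31
halt.
Total executed instructions: 62.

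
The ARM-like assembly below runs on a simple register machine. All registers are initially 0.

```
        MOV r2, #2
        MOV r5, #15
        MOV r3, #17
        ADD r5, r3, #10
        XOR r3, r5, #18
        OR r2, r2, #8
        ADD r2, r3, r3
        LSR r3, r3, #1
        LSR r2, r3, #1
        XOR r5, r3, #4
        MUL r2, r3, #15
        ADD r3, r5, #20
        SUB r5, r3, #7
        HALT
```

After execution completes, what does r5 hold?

13

MOV r2, #2 → r2=2
MOV r5, #15 → r5=15
MOV r3, #17 → r3=17
ADD r5, r3, #10 → r5=17+10=27
XOR r3, r5, #18 → r3=27^18=9
OR r2, r2, #8 → r2=2|8=10
ADD r2, r3, r3 → r2=9+9=18
LSR r3, r3, #1 → r3=9>>1=4
LSR r2, r3, #1 → r2=4>>1=2
XOR r5, r3, #4 → r5=4^4=0
MUL r2, r3, #15 → r2=4*15=60
ADD r3, r5, #20 → r3=0+20=20
SUB r5, r3, #7 → r5=20-7=13
halt.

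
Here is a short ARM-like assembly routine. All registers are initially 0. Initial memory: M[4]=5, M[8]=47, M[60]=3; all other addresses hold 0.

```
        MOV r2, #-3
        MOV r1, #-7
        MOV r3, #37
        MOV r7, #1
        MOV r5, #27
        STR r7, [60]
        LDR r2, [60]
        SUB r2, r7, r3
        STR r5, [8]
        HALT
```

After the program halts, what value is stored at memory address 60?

MOV r2, #-3 → r2=-3
MOV r1, #-7 → r1=-7
MOV r3, #37 → r3=37
MOV r7, #1 → r7=1
MOV r5, #27 → r5=27
STR r7, [60] → M[60]=1
LDR r2, [60] → r2=M[60]=1
SUB r2, r7, r3 → r2=1-37=-36
STR r5, [8] → M[8]=27
halt.

1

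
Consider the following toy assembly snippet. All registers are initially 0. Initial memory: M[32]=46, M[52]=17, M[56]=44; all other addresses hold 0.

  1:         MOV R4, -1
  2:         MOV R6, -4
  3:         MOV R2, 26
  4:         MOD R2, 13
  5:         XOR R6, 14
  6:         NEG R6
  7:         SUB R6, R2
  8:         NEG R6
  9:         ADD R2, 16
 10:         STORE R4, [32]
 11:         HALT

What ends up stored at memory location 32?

-1

after MOV R4, -1: R4=-1
after MOV R6, -4: R6=-4
after MOV R2, 26: R2=26
after MOD R2, 13: R2=26%13=0
after XOR R6, 14: R6=(-4)^14=-14
after NEG R6: R6=-(-14)=14
after SUB R6, R2: R6=14-0=14
after NEG R6: R6=-(14)=-14
after ADD R2, 16: R2=0+16=16
STORE R4, [32] → M[32]=-1
halt.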